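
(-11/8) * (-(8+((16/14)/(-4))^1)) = 297/28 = 10.61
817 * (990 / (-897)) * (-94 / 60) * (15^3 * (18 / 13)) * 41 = 270662567.98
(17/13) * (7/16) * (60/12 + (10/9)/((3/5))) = 22015/5616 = 3.92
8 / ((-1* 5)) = -8 / 5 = -1.60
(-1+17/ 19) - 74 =-1408/ 19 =-74.11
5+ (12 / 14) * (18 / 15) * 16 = 751 / 35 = 21.46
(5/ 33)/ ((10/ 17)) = 17/ 66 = 0.26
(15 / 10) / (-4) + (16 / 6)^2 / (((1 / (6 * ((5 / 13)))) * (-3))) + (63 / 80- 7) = -112859 / 9360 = -12.06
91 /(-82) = -91 /82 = -1.11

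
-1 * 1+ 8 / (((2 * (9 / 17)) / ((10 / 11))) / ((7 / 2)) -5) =-7537 / 2777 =-2.71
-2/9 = -0.22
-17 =-17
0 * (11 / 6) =0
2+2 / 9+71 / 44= 1519 / 396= 3.84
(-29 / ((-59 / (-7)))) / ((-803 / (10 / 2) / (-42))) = -42630 / 47377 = -0.90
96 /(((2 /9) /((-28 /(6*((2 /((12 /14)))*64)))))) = -27 /2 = -13.50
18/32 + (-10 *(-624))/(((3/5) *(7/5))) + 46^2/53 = 44336331/5936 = 7469.06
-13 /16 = -0.81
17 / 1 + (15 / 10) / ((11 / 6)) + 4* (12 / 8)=262 / 11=23.82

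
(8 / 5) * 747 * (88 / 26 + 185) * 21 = 307339704 / 65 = 4728303.14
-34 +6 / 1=-28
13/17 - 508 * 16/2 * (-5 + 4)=69101/17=4064.76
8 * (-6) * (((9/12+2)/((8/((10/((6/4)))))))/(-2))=55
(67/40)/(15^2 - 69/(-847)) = 56749/7625760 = 0.01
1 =1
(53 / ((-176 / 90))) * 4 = -2385 / 22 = -108.41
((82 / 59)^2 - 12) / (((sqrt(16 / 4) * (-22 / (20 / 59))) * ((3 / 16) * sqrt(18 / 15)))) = 0.38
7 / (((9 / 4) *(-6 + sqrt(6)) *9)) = -28 / 405 - 14 *sqrt(6) / 1215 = -0.10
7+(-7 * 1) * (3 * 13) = -266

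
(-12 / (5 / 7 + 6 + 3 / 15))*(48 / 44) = -2520 / 1331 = -1.89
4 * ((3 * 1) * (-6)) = -72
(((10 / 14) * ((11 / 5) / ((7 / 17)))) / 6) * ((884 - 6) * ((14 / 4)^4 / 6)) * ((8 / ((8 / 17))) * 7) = 478684283 / 288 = 1662098.20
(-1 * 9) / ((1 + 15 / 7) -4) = 21 / 2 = 10.50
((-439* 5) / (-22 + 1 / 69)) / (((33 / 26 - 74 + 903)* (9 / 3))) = 1312610 / 32747479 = 0.04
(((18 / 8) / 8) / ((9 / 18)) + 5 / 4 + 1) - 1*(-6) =141 / 16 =8.81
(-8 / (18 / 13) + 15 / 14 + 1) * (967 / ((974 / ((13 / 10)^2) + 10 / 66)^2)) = -1560637844909 / 144711200928350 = -0.01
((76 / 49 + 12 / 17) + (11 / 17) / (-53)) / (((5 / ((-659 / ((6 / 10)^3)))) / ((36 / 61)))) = -6530755900 / 8079267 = -808.34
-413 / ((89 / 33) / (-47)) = 640563 / 89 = 7197.34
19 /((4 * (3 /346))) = 3287 /6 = 547.83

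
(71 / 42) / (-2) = -71 / 84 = -0.85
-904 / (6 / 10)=-4520 / 3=-1506.67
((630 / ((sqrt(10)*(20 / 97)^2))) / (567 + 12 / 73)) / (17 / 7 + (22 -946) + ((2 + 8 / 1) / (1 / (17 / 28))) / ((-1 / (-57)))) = -14423997*sqrt(10) / 3176990200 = -0.01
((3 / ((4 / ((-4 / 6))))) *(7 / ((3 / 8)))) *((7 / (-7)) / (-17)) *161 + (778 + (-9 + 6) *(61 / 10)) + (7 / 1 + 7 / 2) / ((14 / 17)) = 697739 / 1020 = 684.06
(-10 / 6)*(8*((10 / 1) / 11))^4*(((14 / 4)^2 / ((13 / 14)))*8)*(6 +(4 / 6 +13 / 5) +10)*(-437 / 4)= 1035802000.26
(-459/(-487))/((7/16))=7344/3409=2.15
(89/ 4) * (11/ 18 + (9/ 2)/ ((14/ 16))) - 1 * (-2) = 65533/ 504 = 130.03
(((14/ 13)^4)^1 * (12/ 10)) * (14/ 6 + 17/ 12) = 6.05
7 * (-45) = -315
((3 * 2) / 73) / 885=2 / 21535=0.00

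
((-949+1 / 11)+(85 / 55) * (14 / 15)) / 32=-3553 / 120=-29.61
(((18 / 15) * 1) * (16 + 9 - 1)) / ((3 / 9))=432 / 5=86.40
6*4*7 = 168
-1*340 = -340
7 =7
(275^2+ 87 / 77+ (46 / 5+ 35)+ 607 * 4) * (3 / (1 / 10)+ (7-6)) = 932103567 / 385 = 2421048.23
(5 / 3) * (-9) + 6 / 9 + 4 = -31 / 3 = -10.33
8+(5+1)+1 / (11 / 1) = 155 / 11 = 14.09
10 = 10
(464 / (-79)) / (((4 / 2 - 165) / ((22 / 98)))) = 5104 / 630973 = 0.01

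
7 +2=9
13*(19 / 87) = 2.84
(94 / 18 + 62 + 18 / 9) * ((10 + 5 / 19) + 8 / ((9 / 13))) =2324413 / 1539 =1510.34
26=26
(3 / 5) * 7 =21 / 5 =4.20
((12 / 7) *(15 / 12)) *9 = 135 / 7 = 19.29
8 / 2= 4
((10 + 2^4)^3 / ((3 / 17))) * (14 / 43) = 4183088 / 129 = 32427.04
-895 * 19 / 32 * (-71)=1207355 / 32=37729.84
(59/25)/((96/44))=649/600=1.08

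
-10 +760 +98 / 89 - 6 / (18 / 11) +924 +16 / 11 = 4913275 / 2937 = 1672.89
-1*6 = -6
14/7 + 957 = 959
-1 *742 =-742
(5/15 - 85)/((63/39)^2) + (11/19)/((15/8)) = -4039162/125685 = -32.14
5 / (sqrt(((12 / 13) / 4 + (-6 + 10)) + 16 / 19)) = 5 * sqrt(309491) / 1253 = 2.22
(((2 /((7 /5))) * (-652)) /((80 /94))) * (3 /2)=-22983 /14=-1641.64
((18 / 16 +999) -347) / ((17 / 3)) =15675 / 136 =115.26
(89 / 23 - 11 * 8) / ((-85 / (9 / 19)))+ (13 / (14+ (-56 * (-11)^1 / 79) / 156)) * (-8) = -278707224 / 40198319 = -6.93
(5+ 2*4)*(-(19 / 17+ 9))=-2236 / 17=-131.53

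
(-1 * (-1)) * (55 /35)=11 /7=1.57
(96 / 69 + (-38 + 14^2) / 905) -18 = -342076 / 20815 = -16.43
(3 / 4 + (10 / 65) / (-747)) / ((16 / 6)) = 29125 / 103584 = 0.28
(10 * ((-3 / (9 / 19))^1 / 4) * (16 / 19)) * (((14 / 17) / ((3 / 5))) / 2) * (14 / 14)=-1400 / 153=-9.15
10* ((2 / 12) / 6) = 5 / 18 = 0.28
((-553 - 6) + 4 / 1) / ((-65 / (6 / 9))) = 74 / 13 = 5.69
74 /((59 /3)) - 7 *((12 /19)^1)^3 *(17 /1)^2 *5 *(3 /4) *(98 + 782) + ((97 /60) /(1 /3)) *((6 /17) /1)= -115705254035169 /68795770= -1681865.82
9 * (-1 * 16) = -144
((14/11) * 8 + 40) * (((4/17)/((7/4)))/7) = 8832/9163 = 0.96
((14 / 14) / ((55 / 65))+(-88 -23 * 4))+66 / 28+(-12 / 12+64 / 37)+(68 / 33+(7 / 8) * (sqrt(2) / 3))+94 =-1361891 / 17094+7 * sqrt(2) / 24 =-79.26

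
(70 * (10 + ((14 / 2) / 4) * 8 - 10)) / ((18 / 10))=4900 / 9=544.44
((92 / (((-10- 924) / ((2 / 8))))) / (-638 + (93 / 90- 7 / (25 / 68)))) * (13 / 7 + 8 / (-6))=6325 / 321672869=0.00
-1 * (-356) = 356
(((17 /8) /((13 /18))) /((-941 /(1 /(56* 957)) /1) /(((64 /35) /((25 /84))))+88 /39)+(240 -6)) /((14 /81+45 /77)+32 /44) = 1359101096274978 /8622322170071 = 157.63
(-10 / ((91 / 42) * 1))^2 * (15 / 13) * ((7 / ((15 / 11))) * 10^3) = 277200000 / 2197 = 126172.05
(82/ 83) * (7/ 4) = 287/ 166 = 1.73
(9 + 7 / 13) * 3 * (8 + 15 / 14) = 23622 / 91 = 259.58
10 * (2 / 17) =20 / 17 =1.18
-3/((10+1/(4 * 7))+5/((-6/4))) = -252/563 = -0.45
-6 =-6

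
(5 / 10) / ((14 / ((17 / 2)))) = 17 / 56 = 0.30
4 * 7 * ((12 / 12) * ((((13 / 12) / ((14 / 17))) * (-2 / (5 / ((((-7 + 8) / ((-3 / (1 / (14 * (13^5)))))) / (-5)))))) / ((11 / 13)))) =-17 / 76126050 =-0.00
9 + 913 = 922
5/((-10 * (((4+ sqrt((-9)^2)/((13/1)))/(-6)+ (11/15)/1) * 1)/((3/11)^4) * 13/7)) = 8505/278179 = 0.03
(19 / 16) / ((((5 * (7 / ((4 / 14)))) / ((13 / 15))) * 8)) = 247 / 235200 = 0.00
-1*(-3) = 3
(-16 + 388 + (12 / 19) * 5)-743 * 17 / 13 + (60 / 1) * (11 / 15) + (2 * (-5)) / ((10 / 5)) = -137692 / 247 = -557.46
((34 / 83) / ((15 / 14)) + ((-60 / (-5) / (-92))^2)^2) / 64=133305161 / 22297730880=0.01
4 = 4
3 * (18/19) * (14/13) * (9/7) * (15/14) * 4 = 29160/1729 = 16.87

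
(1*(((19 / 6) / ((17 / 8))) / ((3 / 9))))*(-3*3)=-684 / 17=-40.24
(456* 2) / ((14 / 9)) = 4104 / 7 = 586.29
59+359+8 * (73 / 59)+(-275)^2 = 4487121 / 59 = 76052.90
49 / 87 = 0.56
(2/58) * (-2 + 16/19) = -22/551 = -0.04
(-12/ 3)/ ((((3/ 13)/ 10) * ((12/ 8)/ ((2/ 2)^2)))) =-1040/ 9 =-115.56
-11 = -11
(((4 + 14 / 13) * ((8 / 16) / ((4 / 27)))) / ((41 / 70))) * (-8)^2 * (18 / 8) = 2245320 / 533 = 4212.61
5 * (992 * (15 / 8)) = 9300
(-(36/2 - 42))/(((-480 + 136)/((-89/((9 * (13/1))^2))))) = 89/196209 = 0.00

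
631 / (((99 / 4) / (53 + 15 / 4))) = 143237 / 99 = 1446.84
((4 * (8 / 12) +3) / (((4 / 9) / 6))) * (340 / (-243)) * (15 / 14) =-7225 / 63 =-114.68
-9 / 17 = -0.53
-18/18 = -1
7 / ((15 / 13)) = 91 / 15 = 6.07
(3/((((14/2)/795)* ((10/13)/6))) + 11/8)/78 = 148901/4368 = 34.09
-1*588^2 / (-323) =345744 / 323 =1070.41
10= 10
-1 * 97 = -97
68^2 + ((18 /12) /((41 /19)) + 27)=381439 /82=4651.70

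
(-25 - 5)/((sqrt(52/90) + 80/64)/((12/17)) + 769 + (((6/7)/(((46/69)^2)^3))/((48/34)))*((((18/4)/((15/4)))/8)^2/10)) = -96235721486714880000/2472567997905104179889 + 11791761408000000*sqrt(130)/2472567997905104179889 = -0.04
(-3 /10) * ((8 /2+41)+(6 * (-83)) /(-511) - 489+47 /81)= 18313249 /137970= 132.73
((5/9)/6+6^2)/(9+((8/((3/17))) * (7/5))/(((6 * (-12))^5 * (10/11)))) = 1309428633600/326517349091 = 4.01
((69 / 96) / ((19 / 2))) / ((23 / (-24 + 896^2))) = 100349 / 38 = 2640.76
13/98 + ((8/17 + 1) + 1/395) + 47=31986001/658070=48.61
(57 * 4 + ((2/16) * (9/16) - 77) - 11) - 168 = -3575/128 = -27.93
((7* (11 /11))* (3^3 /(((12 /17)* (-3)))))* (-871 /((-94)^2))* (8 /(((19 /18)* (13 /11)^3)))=286525701 /7093099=40.39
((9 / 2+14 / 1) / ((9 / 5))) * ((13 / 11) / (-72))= -2405 / 14256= -0.17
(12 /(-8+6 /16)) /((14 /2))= -96 /427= -0.22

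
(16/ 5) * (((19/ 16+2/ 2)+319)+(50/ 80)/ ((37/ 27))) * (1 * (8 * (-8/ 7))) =-9410.37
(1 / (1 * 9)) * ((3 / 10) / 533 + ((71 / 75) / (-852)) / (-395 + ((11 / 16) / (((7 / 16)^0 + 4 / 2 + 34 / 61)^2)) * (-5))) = 40404750721 / 642861371967750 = 0.00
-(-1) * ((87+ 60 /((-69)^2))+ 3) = 90.01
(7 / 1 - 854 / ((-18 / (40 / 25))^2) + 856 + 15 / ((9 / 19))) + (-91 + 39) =1692736 / 2025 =835.92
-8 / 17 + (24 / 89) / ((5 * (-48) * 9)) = -64097 / 136170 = -0.47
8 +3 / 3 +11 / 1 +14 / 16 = 167 / 8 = 20.88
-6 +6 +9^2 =81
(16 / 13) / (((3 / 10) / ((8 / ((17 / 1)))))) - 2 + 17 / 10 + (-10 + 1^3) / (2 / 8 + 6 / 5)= -879881 / 192270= -4.58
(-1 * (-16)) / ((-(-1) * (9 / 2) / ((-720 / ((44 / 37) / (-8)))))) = 189440 / 11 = 17221.82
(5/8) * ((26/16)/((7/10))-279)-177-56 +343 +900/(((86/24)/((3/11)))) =5.57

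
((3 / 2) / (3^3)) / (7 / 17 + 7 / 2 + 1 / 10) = 85 / 6138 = 0.01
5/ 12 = 0.42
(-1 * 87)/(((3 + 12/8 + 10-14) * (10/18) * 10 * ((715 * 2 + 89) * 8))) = -783/303800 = -0.00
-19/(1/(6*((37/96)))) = -703/16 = -43.94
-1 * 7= -7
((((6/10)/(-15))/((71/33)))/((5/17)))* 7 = -3927/8875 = -0.44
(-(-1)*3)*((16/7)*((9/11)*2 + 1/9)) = 2768/231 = 11.98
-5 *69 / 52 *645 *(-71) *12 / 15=3159855 / 13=243065.77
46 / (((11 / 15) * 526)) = 345 / 2893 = 0.12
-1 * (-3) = 3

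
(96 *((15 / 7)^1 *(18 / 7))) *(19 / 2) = 246240 / 49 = 5025.31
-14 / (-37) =14 / 37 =0.38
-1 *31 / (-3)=31 / 3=10.33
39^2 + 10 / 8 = 6089 / 4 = 1522.25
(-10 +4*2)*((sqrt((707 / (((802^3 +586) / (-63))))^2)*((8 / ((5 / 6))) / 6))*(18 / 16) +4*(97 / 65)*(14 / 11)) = -560431115615 / 36883288871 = -15.19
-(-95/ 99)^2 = -9025/ 9801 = -0.92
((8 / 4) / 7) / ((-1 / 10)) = -20 / 7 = -2.86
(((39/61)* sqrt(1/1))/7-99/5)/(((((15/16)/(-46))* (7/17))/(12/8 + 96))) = 3422119584/14945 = 228980.90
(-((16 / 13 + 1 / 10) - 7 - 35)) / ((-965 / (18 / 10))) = -47583 / 627250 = -0.08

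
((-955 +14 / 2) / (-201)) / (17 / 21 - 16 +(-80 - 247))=-3318 / 240731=-0.01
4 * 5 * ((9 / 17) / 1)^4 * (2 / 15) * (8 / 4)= 34992 / 83521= 0.42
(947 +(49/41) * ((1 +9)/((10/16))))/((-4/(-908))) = 8991697/41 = 219309.68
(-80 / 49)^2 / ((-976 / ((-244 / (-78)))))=-800 / 93639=-0.01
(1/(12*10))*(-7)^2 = 49/120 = 0.41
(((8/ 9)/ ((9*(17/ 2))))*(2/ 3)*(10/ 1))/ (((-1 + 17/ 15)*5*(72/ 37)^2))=6845/ 223074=0.03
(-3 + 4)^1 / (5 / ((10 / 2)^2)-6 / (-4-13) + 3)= 85 / 302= 0.28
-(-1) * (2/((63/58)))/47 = 116/2961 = 0.04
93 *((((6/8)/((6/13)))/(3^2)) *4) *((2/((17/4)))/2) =15.80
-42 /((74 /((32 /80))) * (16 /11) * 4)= -231 /5920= -0.04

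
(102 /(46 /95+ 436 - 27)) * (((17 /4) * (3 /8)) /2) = 0.20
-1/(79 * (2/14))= -7/79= -0.09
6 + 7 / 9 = 61 / 9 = 6.78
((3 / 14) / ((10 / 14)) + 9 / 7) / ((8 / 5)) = 111 / 112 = 0.99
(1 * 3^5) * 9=2187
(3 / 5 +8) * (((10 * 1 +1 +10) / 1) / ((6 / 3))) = 903 / 10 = 90.30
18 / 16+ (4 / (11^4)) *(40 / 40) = 131801 / 117128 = 1.13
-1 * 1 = -1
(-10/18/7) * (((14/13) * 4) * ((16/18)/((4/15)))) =-400/351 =-1.14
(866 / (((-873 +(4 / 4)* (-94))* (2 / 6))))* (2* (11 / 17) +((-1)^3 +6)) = -277986 / 16439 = -16.91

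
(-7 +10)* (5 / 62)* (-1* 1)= -15 / 62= -0.24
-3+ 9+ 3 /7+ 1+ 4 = 80 /7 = 11.43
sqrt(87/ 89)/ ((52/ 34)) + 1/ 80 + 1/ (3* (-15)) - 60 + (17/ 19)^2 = -15389647/ 259920 + 17* sqrt(7743)/ 2314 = -58.56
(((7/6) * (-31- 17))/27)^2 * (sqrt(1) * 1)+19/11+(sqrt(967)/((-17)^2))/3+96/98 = sqrt(967)/867+2753915/392931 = 7.04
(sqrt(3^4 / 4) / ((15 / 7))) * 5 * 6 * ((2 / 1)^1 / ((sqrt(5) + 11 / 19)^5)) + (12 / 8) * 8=1021667875836615 * sqrt(5) / 423214420675232 + 3095720785947327 / 423214420675232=12.71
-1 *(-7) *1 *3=21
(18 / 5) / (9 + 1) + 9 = 234 / 25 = 9.36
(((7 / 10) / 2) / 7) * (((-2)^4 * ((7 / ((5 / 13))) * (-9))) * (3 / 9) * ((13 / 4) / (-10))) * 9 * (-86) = -1373463 / 125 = -10987.70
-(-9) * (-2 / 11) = -18 / 11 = -1.64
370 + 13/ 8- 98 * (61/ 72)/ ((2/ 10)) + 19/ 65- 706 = -3506357/ 4680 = -749.22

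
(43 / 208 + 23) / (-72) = -1609 / 4992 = -0.32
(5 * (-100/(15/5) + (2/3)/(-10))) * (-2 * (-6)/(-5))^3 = 2308.61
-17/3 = -5.67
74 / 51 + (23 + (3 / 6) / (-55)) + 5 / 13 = 1810597 / 72930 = 24.83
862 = 862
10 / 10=1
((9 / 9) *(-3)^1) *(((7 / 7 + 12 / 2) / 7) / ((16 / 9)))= -27 / 16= -1.69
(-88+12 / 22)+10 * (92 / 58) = -22838 / 319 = -71.59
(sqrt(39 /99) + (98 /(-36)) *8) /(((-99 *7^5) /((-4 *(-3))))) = 16 /101871 -4 *sqrt(429) /18302823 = 0.00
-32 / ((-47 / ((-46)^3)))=-3114752 / 47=-66271.32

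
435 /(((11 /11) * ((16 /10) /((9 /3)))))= 6525 /8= 815.62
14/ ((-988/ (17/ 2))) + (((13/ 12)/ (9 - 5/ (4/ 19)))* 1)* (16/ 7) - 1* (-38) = 46164071/ 1224132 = 37.71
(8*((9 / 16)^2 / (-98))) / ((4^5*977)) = -81 / 3137404928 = -0.00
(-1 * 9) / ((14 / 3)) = -1.93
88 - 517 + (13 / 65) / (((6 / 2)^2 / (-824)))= -20129 / 45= -447.31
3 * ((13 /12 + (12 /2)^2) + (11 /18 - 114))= -2747 /12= -228.92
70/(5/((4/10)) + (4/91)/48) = 76440/13651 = 5.60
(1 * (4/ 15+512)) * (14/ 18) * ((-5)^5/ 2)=-16808750/ 27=-622546.30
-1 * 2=-2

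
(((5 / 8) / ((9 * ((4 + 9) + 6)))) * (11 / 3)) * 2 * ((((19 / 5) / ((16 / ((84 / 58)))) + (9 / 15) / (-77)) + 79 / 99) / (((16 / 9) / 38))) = 911723 / 1403136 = 0.65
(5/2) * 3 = 15/2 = 7.50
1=1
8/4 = 2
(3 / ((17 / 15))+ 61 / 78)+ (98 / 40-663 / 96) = -108959 / 106080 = -1.03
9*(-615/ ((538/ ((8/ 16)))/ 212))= -293355/ 269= -1090.54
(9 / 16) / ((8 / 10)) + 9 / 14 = 603 / 448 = 1.35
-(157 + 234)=-391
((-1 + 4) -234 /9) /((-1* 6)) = 23 /6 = 3.83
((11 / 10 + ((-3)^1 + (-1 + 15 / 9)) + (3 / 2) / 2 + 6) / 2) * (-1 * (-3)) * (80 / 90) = 331 / 45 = 7.36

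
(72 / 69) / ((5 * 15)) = 8 / 575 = 0.01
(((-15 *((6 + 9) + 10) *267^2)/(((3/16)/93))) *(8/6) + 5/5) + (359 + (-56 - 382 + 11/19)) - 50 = -335913770421/19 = -17679672127.42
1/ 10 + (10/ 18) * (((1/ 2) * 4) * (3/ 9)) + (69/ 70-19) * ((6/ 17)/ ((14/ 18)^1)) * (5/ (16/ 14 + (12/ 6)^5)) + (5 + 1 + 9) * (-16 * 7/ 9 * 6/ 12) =-350704037/ 3727080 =-94.10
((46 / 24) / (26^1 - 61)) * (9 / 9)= -23 / 420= -0.05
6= 6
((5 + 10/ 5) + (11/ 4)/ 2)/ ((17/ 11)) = 737/ 136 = 5.42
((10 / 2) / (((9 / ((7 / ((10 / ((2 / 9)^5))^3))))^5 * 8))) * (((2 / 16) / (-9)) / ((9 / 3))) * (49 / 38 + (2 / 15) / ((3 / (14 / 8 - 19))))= -45112431366580692058112 / 1026099415018296759908782359561217403699056705061667637468595460723640530232371185302734375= -0.00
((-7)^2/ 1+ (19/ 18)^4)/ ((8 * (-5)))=-1054829/ 839808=-1.26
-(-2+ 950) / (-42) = 22.57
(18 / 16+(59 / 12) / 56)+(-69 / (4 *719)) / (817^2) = 391138530073 / 322509325152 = 1.21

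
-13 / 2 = -6.50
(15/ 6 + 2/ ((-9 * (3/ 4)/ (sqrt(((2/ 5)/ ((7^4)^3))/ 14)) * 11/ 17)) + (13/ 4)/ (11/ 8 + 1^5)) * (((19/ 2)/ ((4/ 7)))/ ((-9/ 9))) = -1029/ 16 + 323 * sqrt(35)/ 174708765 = -64.31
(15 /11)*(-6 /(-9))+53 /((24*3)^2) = 52423 /57024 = 0.92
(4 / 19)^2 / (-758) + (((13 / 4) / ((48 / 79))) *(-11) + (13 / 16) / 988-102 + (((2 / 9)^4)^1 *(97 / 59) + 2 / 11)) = -374375258764501 / 2330349915564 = -160.65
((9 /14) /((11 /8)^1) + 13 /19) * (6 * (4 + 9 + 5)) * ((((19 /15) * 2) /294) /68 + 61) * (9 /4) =83222720541 /4874716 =17072.32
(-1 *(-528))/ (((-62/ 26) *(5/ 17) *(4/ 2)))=-58344/ 155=-376.41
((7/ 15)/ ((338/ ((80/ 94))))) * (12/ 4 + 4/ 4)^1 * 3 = 112/ 7943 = 0.01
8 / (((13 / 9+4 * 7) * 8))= 9 / 265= 0.03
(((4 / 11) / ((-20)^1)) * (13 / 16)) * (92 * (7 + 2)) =-2691 / 220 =-12.23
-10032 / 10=-5016 / 5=-1003.20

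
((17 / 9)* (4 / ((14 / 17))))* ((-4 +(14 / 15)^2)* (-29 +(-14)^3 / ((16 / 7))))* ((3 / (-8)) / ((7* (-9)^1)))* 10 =125074576 / 59535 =2100.86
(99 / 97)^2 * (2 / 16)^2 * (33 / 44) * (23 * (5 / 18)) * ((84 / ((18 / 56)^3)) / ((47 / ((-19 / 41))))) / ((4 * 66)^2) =-5246185 / 187983690624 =-0.00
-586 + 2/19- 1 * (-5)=-11037/19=-580.89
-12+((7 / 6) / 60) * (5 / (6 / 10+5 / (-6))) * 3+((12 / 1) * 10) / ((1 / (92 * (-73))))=-3223733 / 4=-805933.25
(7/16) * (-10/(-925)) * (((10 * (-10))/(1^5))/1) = -35/74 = -0.47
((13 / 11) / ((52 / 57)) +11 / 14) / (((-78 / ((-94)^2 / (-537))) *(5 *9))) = 1415969 / 145134990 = 0.01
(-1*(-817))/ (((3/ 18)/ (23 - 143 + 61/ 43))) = -581286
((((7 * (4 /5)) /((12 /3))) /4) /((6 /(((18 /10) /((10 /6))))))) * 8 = 63 /125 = 0.50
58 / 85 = 0.68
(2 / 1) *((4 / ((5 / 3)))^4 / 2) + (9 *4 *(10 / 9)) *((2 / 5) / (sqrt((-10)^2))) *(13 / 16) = 43097 / 1250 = 34.48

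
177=177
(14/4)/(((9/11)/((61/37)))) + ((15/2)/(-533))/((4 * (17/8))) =42549527/6034626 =7.05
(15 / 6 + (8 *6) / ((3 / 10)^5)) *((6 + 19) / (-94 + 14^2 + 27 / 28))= 4796.71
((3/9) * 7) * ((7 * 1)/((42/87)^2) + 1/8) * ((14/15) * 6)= 3941/10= 394.10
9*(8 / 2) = 36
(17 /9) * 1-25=-208 /9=-23.11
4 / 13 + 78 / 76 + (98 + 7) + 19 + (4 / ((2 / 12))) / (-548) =8479391 / 67678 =125.29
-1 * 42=-42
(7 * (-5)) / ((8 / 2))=-35 / 4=-8.75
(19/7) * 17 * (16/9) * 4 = 20672/63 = 328.13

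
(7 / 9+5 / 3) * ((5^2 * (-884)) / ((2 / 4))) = -972400 / 9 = -108044.44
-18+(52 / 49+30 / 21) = -760 / 49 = -15.51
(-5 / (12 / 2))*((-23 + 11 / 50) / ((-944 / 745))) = -14.98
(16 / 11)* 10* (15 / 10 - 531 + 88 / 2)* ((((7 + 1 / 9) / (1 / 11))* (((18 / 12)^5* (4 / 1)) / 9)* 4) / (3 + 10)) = -7457280 / 13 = -573636.92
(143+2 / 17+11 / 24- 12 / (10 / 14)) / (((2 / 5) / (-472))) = -15258757 / 102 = -149595.66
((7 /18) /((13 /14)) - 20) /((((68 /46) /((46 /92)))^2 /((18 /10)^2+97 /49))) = -3874568983 /331367400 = -11.69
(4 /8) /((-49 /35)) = -5 /14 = -0.36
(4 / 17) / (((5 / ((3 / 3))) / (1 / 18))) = 2 / 765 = 0.00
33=33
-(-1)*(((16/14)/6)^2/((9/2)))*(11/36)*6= 0.01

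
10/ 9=1.11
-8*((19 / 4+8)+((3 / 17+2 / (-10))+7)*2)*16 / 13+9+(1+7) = -271743 / 1105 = -245.92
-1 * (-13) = 13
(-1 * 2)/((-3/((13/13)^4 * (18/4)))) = 3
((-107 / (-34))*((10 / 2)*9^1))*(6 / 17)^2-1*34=-80372 / 4913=-16.36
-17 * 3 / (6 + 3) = -17 / 3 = -5.67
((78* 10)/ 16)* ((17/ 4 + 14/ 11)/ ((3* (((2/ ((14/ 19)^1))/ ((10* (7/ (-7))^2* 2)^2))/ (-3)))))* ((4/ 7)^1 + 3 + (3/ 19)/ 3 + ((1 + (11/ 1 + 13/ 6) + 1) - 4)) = -423700875/ 722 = -586843.32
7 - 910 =-903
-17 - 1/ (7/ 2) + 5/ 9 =-1054/ 63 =-16.73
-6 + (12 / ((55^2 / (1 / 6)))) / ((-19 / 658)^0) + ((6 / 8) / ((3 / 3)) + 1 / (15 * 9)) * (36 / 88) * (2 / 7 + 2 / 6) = -8854157 / 1524600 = -5.81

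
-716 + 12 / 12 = -715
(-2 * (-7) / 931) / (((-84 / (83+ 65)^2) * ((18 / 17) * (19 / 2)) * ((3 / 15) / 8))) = -7447360 / 477603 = -15.59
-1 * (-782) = 782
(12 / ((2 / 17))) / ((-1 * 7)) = -14.57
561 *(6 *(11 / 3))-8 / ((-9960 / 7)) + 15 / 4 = 61481863 / 4980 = 12345.76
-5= -5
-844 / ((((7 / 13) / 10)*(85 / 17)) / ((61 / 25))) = -1338584 / 175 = -7649.05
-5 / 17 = -0.29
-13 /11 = -1.18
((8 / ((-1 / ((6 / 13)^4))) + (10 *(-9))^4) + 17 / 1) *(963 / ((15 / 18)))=10827323044906482 / 142805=75818935225.70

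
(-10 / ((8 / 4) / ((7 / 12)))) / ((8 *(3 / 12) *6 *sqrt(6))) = -35 *sqrt(6) / 864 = -0.10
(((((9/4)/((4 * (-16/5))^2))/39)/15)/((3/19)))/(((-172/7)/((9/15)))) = -133/36634624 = -0.00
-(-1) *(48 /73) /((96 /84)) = 0.58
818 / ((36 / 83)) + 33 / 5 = 170329 / 90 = 1892.54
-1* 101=-101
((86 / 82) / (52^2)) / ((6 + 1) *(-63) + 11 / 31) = -1333 / 1514402240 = -0.00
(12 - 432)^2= 176400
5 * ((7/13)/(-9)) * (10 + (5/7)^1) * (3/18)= -125/234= -0.53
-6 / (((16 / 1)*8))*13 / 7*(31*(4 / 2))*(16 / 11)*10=-6045 / 77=-78.51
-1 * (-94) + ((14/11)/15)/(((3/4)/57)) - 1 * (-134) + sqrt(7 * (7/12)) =7 * sqrt(3)/6 + 38684/165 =236.47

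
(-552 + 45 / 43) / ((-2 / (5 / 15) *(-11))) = -7897 / 946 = -8.35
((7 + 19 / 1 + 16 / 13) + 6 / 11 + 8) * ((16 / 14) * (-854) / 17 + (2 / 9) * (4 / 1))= -44243168 / 21879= -2022.18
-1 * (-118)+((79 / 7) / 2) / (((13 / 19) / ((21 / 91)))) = 283691 / 2366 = 119.90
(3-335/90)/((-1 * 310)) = 0.00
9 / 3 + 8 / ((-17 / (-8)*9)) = 523 / 153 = 3.42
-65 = -65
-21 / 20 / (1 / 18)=-189 / 10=-18.90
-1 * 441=-441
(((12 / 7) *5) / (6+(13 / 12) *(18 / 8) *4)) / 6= 40 / 441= 0.09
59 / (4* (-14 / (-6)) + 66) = 177 / 226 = 0.78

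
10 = 10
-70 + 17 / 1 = -53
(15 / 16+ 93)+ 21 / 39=19651 / 208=94.48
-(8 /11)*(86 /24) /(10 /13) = -3.39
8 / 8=1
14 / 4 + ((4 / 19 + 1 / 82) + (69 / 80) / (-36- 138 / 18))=30230747 / 8163920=3.70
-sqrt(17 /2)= -sqrt(34) /2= -2.92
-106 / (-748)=53 / 374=0.14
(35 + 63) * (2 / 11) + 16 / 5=1156 / 55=21.02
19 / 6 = 3.17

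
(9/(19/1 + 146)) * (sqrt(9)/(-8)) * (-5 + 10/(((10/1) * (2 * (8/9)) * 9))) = 711/7040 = 0.10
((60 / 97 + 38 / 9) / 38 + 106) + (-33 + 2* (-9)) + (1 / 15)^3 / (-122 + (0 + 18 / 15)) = 41422227557 / 751391100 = 55.13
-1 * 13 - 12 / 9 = -43 / 3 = -14.33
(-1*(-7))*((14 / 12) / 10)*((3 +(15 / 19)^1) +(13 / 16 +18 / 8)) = 102067 / 18240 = 5.60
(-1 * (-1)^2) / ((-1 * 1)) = 1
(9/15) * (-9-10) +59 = 238/5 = 47.60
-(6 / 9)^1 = -2 / 3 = -0.67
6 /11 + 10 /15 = 1.21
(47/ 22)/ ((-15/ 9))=-141/ 110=-1.28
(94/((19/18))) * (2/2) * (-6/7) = -10152/133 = -76.33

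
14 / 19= 0.74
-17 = -17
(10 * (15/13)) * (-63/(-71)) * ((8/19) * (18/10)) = 136080/17537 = 7.76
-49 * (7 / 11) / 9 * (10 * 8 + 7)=-9947 / 33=-301.42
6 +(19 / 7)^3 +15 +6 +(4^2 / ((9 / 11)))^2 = 11930488 / 27783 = 429.42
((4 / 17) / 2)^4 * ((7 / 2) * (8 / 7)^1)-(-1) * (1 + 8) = 751753 / 83521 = 9.00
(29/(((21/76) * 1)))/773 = 2204/16233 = 0.14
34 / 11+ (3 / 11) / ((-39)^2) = 17239 / 5577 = 3.09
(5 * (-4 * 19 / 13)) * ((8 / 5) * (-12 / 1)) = 7296 / 13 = 561.23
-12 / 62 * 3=-18 / 31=-0.58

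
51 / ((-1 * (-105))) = 17 / 35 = 0.49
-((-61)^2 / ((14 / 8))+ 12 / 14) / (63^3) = -14890 / 1750329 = -0.01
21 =21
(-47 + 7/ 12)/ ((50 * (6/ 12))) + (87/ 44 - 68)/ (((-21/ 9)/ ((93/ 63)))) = 460993/ 11550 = 39.91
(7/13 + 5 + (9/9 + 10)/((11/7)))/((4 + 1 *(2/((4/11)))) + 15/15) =1.19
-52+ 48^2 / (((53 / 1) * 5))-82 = -33206 / 265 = -125.31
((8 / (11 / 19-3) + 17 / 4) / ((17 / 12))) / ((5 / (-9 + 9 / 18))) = -261 / 230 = -1.13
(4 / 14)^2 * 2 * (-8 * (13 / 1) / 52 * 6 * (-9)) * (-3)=-52.90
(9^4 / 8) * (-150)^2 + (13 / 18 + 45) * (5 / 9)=18452837.90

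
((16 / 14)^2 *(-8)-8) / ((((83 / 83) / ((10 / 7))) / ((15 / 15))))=-9040 / 343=-26.36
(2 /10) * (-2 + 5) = 3 /5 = 0.60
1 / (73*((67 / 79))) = 79 / 4891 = 0.02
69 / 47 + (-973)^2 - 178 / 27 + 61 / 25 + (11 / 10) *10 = 30035241334 / 31725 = 946737.32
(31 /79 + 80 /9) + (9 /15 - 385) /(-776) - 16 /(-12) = 15324451 /1379340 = 11.11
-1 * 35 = -35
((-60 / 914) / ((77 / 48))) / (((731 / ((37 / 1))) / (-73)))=3889440 / 25723159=0.15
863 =863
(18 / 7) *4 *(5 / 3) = 120 / 7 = 17.14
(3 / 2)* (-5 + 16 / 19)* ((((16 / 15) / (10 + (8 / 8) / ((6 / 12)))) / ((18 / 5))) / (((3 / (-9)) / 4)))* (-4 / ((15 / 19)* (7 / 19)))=-24016 / 945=-25.41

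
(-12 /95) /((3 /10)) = -8 /19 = -0.42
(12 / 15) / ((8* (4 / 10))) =1 / 4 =0.25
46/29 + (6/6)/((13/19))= 1149/377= 3.05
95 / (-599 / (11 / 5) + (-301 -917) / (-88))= -4180 / 11371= -0.37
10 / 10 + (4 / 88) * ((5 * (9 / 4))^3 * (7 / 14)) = 93941 / 2816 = 33.36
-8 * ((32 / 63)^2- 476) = 15105760 / 3969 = 3805.94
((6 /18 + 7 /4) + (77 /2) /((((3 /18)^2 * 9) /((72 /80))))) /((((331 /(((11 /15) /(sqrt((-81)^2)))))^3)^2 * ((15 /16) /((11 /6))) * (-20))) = -164491210411 /28558106121242478509079129615480468750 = -0.00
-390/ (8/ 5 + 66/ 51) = -5525/ 41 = -134.76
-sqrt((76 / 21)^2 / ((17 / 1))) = -76 * sqrt(17) / 357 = -0.88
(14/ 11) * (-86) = -109.45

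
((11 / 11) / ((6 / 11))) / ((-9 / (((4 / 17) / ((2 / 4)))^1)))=-44 / 459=-0.10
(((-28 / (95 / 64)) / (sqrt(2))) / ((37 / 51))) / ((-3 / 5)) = 15232* sqrt(2) / 703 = 30.64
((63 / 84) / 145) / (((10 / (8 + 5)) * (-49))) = -39 / 284200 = -0.00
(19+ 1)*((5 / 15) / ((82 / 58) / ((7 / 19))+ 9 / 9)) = 2030 / 1473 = 1.38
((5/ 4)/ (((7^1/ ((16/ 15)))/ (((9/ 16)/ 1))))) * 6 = 0.64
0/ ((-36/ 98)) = 0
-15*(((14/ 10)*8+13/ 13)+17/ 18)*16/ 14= -676/ 3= -225.33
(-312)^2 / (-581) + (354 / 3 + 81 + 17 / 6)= 119527 / 3486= 34.29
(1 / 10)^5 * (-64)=-2 / 3125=-0.00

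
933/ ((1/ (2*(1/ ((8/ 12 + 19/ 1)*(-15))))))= -1866/ 295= -6.33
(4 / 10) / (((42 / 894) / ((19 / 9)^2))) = 107578 / 2835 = 37.95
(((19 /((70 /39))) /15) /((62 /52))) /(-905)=-3211 /4909625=-0.00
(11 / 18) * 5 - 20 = -305 / 18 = -16.94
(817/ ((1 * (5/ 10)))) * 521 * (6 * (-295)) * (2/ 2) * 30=-45204773400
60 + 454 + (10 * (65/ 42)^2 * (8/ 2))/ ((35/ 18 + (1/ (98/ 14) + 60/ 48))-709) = 49204042/ 95753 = 513.86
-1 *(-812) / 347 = 812 / 347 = 2.34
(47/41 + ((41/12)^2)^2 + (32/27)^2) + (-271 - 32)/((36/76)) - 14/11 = -42261742277/84167424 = -502.12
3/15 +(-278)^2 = 386421/5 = 77284.20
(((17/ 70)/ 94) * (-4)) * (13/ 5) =-221/ 8225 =-0.03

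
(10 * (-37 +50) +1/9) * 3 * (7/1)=8197/3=2732.33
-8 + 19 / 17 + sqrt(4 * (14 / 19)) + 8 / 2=-49 / 17 + 2 * sqrt(266) / 19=-1.17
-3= -3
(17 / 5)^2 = 289 / 25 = 11.56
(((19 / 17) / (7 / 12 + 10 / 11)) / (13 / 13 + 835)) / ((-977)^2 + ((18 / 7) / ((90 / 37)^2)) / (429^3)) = 746111416050 / 795035836972103657131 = 0.00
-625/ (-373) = 625/ 373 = 1.68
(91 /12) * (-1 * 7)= -637 /12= -53.08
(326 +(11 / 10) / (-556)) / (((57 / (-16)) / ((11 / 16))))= -6646013 / 105640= -62.91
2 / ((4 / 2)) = 1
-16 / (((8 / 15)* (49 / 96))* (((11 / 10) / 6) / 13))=-2246400 / 539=-4167.72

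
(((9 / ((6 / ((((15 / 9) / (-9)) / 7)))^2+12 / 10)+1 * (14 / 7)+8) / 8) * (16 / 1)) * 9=38580255 / 214331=180.00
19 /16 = 1.19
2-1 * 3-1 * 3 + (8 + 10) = 14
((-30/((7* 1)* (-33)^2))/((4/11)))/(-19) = 5/8778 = 0.00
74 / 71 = 1.04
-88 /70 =-44 /35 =-1.26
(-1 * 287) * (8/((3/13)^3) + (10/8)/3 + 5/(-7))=-20168023/108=-186740.95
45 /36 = 5 /4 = 1.25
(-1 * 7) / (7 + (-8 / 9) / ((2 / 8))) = -63 / 31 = -2.03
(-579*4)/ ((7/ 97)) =-224652/ 7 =-32093.14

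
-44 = -44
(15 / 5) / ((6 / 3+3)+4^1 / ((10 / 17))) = 15 / 59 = 0.25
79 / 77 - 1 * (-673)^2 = -34875454 / 77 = -452927.97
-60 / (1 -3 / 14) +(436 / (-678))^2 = -96010876 / 1264131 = -75.95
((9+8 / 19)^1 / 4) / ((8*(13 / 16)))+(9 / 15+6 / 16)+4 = 52733 / 9880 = 5.34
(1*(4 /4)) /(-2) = -0.50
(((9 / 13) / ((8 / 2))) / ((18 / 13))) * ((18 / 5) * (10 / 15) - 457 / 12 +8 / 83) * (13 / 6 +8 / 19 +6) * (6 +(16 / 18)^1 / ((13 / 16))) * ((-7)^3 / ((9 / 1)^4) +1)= -539415594553 / 2100254832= -256.83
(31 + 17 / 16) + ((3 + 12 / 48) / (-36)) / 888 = 4099883 / 127872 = 32.06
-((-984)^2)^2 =-937519681536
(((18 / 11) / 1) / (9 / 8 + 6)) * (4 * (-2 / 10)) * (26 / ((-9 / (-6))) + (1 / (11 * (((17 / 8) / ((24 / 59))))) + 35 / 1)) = -110896448 / 11529485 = -9.62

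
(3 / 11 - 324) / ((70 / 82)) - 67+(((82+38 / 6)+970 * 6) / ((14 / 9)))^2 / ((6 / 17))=881253007549 / 21560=40874443.76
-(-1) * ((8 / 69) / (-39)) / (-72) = 0.00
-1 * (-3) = 3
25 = 25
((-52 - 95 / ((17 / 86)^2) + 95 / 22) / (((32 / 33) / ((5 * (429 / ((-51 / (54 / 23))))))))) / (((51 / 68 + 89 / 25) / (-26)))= -296655706722375 / 194810276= -1522792.91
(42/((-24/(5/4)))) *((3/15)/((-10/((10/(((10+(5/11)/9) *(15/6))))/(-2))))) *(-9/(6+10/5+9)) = 6237/1353200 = 0.00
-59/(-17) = 3.47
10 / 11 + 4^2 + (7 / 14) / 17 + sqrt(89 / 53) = sqrt(4717) / 53 + 6335 / 374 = 18.23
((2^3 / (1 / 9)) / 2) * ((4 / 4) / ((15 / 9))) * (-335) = -7236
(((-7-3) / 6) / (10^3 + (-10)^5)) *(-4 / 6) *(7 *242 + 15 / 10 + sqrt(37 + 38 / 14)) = -3391 / 178200-sqrt(1946) / 623700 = -0.02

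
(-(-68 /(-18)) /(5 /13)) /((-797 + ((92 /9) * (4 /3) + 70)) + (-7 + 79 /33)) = 1122 /82015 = 0.01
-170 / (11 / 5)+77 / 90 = -75653 / 990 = -76.42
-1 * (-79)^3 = 493039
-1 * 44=-44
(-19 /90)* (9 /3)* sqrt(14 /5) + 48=48 - 19* sqrt(70) /150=46.94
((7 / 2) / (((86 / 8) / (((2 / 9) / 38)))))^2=0.00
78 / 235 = 0.33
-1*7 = -7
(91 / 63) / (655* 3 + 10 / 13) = 169 / 229995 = 0.00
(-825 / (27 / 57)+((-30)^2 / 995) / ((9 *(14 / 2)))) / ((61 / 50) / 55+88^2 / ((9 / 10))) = -60046511250 / 296654044757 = -0.20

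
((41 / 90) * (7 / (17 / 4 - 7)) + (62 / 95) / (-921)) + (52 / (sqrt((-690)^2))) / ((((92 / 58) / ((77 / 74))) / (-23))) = -11289783157 / 4914244170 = -2.30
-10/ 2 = -5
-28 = -28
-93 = -93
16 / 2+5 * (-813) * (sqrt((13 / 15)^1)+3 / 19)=-271 * sqrt(195) -12043 / 19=-4418.15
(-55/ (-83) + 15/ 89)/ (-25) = -1228/ 36935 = -0.03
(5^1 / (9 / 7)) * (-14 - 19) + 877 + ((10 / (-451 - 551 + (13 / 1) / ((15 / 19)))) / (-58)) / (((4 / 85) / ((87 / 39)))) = 1726555261 / 2306148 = 748.67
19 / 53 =0.36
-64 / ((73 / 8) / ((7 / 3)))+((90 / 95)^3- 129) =-217079057 / 1502121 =-144.52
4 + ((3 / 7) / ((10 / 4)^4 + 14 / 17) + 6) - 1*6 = 304588 / 75943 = 4.01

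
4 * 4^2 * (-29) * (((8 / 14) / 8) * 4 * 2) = -1060.57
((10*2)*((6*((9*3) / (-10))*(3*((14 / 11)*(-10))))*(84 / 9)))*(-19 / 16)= -1508220 / 11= -137110.91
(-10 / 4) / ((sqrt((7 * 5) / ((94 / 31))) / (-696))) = 512.15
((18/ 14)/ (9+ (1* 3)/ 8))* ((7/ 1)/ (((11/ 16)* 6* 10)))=32/ 1375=0.02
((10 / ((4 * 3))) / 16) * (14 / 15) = 7 / 144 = 0.05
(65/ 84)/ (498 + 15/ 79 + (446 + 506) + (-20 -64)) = 0.00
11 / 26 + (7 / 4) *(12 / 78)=9 / 13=0.69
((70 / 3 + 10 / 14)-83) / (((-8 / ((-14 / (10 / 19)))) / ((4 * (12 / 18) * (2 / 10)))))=-104.54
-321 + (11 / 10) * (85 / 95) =-60803 / 190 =-320.02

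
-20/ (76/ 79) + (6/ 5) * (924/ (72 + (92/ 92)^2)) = -38839/ 6935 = -5.60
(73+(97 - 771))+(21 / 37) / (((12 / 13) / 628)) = -214.86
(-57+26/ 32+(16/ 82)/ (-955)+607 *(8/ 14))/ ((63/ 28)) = 1274690129/ 9867060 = 129.19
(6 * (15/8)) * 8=90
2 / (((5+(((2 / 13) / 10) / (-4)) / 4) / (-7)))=-14560 / 5199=-2.80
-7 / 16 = -0.44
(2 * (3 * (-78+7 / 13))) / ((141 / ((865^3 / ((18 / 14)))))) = -9124431783250 / 5499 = -1659289285.92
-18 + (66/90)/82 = -22129/1230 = -17.99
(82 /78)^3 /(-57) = -0.02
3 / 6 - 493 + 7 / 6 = -1474 / 3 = -491.33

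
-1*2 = -2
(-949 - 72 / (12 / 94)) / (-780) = 1513 / 780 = 1.94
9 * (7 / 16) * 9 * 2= 567 / 8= 70.88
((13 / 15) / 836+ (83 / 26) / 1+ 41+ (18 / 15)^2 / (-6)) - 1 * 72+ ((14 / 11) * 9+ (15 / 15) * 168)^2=288492222481 / 8966100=32175.89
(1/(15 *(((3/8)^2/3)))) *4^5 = 65536/45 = 1456.36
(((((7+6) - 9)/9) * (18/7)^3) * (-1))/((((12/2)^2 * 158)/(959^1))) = -1.27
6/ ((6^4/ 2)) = 0.01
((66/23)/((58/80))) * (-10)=-26400/667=-39.58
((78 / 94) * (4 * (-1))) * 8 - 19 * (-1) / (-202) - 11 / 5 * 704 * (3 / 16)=-15050233 / 47470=-317.05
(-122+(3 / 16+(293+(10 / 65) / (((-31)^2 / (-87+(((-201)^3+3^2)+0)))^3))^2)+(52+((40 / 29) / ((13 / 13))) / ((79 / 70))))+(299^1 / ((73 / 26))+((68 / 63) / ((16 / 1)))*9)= 21487209733128504896086162680040785299896340453851 / 2493406013773481439106654544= 8617613663572624374641.24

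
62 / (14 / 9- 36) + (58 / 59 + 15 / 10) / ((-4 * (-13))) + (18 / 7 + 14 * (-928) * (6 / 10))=-334784245 / 42952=-7794.38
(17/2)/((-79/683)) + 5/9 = -103709/1422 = -72.93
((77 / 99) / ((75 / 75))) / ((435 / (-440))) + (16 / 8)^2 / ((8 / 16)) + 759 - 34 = 573323 / 783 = 732.21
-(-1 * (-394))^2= -155236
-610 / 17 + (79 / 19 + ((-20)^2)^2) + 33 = 51680412 / 323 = 160001.28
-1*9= -9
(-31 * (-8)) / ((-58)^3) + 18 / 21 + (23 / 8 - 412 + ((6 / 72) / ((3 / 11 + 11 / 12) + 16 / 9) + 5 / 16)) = -1309284351681 / 3209592400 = -407.93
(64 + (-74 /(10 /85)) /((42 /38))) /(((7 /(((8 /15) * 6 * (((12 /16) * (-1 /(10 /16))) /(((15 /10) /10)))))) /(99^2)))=4435592832 /245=18104460.54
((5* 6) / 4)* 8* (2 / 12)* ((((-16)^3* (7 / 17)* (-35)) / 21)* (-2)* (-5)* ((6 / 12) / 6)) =3584000 / 153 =23424.84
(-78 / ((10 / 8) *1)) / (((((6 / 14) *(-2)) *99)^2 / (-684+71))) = 780962 / 147015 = 5.31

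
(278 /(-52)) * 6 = -417 /13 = -32.08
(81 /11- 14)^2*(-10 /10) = -5329 /121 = -44.04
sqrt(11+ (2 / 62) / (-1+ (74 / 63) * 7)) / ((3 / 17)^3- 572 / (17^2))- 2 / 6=-4913 * sqrt(44680610) / 19539455- 1 / 3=-2.01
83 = 83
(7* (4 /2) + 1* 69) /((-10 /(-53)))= 4399 /10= 439.90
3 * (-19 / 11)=-57 / 11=-5.18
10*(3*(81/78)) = 405/13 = 31.15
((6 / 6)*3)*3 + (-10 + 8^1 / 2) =3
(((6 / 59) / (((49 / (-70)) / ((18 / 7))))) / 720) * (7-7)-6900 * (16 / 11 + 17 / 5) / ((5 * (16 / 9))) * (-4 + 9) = -829035 / 44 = -18841.70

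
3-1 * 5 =-2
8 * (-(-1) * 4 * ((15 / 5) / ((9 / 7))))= 224 / 3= 74.67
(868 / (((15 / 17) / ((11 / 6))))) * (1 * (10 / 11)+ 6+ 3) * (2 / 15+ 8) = 98112644 / 675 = 145352.07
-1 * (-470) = 470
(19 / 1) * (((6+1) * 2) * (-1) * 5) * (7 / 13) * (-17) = 158270 / 13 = 12174.62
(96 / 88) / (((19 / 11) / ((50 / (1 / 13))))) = 7800 / 19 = 410.53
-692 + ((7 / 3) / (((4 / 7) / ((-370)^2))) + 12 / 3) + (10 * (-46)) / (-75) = 8374897 / 15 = 558326.47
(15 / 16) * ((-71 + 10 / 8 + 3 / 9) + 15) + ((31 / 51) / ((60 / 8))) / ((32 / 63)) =-276657 / 5440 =-50.86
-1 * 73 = -73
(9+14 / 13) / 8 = 131 / 104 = 1.26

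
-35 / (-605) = 7 / 121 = 0.06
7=7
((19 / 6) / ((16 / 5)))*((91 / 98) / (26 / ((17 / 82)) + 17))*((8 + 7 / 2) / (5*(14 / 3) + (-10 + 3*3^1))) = 482885 / 145337472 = 0.00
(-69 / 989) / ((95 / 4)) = -12 / 4085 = -0.00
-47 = -47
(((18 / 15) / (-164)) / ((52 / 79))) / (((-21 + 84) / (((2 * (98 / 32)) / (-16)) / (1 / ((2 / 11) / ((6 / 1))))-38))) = 12684319 / 1891169280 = 0.01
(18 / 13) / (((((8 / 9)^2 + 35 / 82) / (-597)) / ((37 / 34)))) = -739.18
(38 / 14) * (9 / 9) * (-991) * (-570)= 10732530 / 7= 1533218.57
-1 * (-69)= 69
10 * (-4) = -40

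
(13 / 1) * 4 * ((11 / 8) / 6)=143 / 12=11.92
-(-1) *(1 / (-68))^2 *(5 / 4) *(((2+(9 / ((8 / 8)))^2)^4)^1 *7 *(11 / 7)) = 141122.82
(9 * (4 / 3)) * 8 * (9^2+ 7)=8448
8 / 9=0.89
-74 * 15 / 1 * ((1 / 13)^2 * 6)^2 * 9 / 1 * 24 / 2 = -4315680 / 28561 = -151.10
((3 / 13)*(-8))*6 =-144 / 13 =-11.08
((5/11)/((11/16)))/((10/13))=104/121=0.86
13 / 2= 6.50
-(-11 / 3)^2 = -121 / 9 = -13.44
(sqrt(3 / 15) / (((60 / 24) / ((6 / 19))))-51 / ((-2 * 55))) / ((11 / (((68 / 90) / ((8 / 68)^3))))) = 83521 * sqrt(5) / 78375 +1419857 / 72600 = 21.94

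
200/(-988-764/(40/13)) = -2000/12363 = -0.16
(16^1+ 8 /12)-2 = 14.67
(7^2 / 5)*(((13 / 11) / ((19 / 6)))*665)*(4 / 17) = 572.28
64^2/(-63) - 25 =-5671/63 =-90.02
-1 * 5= -5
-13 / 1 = -13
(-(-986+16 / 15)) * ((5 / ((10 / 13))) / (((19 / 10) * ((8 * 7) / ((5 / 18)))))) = 480155 / 28728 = 16.71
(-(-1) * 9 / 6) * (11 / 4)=33 / 8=4.12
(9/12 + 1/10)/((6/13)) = 221/120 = 1.84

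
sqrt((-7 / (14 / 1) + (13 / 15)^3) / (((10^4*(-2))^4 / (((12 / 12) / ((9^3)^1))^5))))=sqrt(30570) / 2582803260000000000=0.00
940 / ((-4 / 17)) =-3995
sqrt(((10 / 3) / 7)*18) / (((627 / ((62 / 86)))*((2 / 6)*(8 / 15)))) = 465*sqrt(105) / 251636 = 0.02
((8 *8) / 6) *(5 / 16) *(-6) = -20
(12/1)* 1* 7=84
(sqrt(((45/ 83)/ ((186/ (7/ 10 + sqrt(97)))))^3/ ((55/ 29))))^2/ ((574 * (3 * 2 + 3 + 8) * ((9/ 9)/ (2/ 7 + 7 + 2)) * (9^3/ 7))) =10989173/ 451355309565139584 + 18561595 * sqrt(97)/ 1579743583477988544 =0.00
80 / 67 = 1.19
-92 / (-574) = 46 / 287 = 0.16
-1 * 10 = -10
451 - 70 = 381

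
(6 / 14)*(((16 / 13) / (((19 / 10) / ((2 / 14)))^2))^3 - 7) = -255363708402340353 / 85121240230113451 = -3.00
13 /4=3.25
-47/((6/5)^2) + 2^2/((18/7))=-373/12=-31.08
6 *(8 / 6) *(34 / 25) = 272 / 25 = 10.88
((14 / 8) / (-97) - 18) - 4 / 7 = -50489 / 2716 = -18.59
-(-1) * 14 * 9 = 126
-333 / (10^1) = -333 / 10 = -33.30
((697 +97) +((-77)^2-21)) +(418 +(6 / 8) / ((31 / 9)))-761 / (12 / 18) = 741361 / 124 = 5978.72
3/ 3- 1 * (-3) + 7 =11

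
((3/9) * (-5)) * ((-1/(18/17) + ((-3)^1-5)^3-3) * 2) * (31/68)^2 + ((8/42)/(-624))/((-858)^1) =580692568033/1624647024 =357.43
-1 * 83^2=-6889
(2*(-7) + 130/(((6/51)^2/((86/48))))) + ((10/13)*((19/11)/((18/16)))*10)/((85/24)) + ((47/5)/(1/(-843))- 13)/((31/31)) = 5181159497/583440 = 8880.36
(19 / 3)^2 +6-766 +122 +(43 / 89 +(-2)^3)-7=-490537 / 801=-612.41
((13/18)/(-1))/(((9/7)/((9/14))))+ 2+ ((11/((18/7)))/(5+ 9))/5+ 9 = 107/10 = 10.70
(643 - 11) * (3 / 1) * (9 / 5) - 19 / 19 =17059 / 5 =3411.80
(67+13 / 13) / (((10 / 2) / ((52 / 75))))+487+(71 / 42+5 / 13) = 34022927 / 68250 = 498.50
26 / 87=0.30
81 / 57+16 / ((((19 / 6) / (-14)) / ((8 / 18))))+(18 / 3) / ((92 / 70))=-33368 / 1311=-25.45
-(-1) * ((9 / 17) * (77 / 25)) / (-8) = -693 / 3400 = -0.20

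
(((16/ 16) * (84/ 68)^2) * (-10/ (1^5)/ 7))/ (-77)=90/ 3179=0.03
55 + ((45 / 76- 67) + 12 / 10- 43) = -20219 / 380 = -53.21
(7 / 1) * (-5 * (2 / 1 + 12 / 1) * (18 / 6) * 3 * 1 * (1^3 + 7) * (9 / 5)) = -63504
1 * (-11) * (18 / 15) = -13.20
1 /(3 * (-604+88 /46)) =-23 /41544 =-0.00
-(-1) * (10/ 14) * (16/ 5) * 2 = 32/ 7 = 4.57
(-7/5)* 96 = -672/5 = -134.40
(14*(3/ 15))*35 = 98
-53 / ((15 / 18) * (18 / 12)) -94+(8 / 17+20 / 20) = -11469 / 85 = -134.93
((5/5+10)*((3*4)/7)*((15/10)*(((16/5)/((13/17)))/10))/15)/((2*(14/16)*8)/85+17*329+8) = 152592/1083125225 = 0.00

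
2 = 2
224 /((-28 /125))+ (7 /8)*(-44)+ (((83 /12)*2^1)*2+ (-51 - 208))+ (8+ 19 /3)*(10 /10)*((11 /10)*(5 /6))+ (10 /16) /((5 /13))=-90365 /72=-1255.07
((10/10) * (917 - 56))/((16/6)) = 2583/8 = 322.88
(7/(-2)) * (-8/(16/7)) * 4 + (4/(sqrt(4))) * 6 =61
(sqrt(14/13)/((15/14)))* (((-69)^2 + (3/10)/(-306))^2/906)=165080040831727* sqrt(182)/91903734000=24232.44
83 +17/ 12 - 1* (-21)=105.42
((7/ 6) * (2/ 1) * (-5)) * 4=-140/ 3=-46.67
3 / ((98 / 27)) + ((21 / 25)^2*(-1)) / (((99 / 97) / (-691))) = 322420529 / 673750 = 478.55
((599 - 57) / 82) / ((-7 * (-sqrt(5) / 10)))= 542 * sqrt(5) / 287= 4.22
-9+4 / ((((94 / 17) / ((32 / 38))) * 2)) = -7765 / 893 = -8.70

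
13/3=4.33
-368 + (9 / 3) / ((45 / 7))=-5513 / 15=-367.53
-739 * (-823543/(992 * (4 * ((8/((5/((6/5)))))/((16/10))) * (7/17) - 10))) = -51730853545/676544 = -76463.40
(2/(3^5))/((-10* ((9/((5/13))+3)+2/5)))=-1/32562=-0.00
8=8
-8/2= -4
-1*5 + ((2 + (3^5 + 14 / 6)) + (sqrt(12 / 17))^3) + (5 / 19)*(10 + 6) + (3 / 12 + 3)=24*sqrt(51) / 289 + 56953 / 228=250.39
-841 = -841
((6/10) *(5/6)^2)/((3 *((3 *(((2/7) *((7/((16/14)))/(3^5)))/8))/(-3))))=-1080/7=-154.29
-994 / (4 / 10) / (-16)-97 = 58.31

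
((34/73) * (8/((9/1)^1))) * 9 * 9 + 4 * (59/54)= 37.90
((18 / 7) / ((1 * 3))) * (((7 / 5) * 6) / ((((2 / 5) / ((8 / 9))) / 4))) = 64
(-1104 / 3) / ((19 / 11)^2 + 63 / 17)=-47311 / 860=-55.01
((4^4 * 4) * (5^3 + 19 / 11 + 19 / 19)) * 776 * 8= 8931573760 / 11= 811961250.91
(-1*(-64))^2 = 4096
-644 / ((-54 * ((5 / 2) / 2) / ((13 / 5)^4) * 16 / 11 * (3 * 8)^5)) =50581531 / 1343692800000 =0.00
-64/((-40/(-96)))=-153.60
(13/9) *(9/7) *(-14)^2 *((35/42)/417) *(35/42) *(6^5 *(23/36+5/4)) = 1237600/139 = 8903.60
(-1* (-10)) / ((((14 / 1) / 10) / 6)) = 300 / 7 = 42.86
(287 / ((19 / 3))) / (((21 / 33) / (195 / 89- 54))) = -6238683 / 1691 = -3689.35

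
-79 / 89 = -0.89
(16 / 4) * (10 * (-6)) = -240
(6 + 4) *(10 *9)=900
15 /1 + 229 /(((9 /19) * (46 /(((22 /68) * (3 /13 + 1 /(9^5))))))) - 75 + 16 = -116738078842 /2701314603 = -43.22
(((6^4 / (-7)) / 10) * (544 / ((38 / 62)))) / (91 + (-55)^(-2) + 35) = -6611362560 / 50693083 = -130.42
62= 62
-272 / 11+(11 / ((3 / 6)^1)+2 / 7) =-188 / 77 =-2.44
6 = 6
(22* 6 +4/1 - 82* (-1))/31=218/31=7.03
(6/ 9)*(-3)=-2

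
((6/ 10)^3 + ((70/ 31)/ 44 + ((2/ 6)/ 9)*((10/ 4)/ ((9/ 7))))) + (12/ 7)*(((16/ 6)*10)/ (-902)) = 858087887/ 2972710125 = 0.29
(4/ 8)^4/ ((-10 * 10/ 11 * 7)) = -11/ 11200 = -0.00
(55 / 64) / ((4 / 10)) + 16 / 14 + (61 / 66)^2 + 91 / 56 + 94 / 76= 129910415 / 18539136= 7.01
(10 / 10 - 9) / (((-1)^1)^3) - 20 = -12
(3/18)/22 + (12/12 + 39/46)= 1.86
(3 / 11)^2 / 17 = 9 / 2057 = 0.00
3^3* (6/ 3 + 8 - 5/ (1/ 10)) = -1080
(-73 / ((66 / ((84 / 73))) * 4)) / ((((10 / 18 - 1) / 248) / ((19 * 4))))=148428 / 11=13493.45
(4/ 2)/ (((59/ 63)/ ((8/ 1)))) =1008/ 59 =17.08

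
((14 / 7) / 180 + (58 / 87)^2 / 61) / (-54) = -0.00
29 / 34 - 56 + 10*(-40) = -15475 / 34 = -455.15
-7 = -7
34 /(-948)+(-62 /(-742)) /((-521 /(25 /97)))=-319104209 /8887133598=-0.04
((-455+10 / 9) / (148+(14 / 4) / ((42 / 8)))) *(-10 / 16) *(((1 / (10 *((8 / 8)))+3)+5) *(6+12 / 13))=4963275 / 46384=107.00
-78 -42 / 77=-864 / 11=-78.55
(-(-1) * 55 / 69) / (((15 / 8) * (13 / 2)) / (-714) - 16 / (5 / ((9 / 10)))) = -0.28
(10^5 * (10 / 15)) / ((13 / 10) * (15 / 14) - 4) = -5600000 / 219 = -25570.78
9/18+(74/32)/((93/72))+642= 19973/31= 644.29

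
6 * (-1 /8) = -3 /4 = -0.75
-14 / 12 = -7 / 6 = -1.17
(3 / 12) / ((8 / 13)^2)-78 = -19799 / 256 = -77.34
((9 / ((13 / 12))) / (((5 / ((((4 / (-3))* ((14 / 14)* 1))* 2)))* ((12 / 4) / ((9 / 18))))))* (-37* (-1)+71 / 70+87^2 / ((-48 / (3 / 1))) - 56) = 824961 / 2275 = 362.62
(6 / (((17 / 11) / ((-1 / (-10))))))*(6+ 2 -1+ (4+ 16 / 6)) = 451 / 85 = 5.31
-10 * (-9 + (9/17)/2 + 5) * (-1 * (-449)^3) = 57479469115/17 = 3381145242.06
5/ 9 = 0.56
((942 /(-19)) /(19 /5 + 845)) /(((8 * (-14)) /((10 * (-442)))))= -2.31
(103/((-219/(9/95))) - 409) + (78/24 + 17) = -10785161/27740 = -388.79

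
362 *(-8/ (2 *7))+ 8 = -1392/ 7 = -198.86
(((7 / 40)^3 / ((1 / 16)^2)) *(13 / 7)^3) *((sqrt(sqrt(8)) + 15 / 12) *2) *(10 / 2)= 2197 / 20 + 2197 *2^(3 / 4) / 25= 257.65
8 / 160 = 1 / 20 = 0.05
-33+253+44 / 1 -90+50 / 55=1924 / 11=174.91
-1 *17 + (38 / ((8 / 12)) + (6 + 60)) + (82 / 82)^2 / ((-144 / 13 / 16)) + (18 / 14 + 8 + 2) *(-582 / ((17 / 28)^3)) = -1293059939 / 44217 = -29243.50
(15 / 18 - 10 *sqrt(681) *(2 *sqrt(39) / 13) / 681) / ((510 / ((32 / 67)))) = 8 / 10251 - 64 *sqrt(2951) / 10083567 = 0.00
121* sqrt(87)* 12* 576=836352* sqrt(87)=7800972.13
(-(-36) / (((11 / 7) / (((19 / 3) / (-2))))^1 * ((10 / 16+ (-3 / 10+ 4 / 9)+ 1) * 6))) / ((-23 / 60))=410400 / 23023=17.83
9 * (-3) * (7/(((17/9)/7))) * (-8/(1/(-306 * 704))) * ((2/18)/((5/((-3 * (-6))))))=-2414168064/5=-482833612.80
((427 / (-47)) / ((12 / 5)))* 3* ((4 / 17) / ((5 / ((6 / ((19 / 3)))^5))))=-806845536 / 1978403101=-0.41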